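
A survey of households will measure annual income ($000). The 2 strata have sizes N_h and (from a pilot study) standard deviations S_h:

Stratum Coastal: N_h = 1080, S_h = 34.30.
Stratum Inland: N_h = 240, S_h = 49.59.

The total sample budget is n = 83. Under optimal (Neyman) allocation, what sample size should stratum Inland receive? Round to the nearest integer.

20

Neyman allocation: n_h = n · N_h S_h / Σ N_i S_i, with n = 83.
  stratum Coastal: N_h·S_h = 1080·34.30 = 37044.00
  stratum Inland: N_h·S_h = 240·49.59 = 11901.60
Σ N_h S_h = 48945.60
n for stratum Inland = 83·11901.60/48945.60 = 20.182 → 20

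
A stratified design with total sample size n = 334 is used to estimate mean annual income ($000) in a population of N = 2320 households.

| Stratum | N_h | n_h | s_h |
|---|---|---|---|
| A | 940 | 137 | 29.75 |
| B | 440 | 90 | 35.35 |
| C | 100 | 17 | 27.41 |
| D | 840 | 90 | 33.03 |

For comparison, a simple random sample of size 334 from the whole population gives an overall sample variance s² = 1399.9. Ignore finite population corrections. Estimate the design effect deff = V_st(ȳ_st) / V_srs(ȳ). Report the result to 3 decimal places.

deff ≈ 0.771

V̂(ȳ_st) = Σ W_h² s_h²/n_h, with W_h = N_h/N and N = 2320:
  stratum A: (940/2320)²·29.75²/137 = 1.06055
  stratum B: (440/2320)²·35.35²/90 = 0.49942
  stratum C: (100/2320)²·27.41²/17 = 0.0821095
  stratum D: (840/2320)²·33.03²/90 = 1.58912
V_st = 3.23121
V_srs = s²/n = 1399.9/334 = 4.19132
deff = V_st / V_srs = 3.23121/4.19132 = 0.7709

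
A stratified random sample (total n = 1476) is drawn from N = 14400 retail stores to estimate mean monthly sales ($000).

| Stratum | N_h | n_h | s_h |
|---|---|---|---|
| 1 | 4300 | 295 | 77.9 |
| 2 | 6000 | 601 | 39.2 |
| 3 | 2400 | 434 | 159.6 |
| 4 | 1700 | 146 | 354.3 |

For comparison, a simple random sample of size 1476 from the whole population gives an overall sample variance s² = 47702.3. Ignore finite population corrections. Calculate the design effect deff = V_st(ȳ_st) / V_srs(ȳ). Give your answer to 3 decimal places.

deff ≈ 0.492

V̂(ȳ_st) = Σ W_h² s_h²/n_h, with W_h = N_h/N and N = 14400:
  stratum 1: (4300/14400)²·77.9²/295 = 1.83428
  stratum 2: (6000/14400)²·39.2²/601 = 0.44389
  stratum 3: (2400/14400)²·159.6²/434 = 1.63032
  stratum 4: (1700/14400)²·354.3²/146 = 11.9829
V_st = 15.8914
V_srs = s²/n = 47702.3/1476 = 32.3186
deff = V_st / V_srs = 15.8914/32.3186 = 0.4917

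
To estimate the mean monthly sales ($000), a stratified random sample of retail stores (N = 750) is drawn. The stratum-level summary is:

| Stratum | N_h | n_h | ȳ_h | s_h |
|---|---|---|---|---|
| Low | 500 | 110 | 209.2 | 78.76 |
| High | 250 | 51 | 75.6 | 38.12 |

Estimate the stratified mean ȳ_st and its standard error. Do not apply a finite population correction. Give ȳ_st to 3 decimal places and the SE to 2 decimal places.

ȳ_st = Σ W_h ȳ_h = (500·209.2 + 250·75.6)/750 = 164.66667
V̂(ȳ_st) = Σ W_h² s_h²/n_h, with W_h = N_h/N and N = 750:
  stratum Low: (500/750)²·78.76²/110 = 25.0632
  stratum High: (250/750)²·38.12²/51 = 3.16587
V̂(ȳ_st) = 28.2291
SE(ȳ_st) = √28.2291 = 5.3131

ȳ_st ≈ 164.667, SE ≈ 5.31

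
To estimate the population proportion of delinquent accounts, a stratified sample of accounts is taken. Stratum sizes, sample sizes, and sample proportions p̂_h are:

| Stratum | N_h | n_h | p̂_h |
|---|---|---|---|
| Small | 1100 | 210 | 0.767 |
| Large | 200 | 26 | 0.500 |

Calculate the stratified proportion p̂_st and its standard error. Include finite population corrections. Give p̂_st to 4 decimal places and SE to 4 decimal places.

p̂_st ≈ 0.7259, SE ≈ 0.0265

N = 1300; stratum weights W_h = N_h/N.
p̂_st = Σ W_h p̂_h = (1100·0.767 + 200·0.500)/1300 = 0.72592
V̂(p̂_st) = Σ W_h² (1 − n_h/N_h) p̂_h(1−p̂_h)/(n_h−1):
  stratum Small: (1100/1300)²·(1 − 210/1100)·0.767·0.233/209 = 0.000495337
  stratum Large: (200/1300)²·(1 − 26/200)·0.500·0.500/25 = 0.000205917
V̂(p̂_st) = 0.000701254; SE = √V̂ = 0.0264812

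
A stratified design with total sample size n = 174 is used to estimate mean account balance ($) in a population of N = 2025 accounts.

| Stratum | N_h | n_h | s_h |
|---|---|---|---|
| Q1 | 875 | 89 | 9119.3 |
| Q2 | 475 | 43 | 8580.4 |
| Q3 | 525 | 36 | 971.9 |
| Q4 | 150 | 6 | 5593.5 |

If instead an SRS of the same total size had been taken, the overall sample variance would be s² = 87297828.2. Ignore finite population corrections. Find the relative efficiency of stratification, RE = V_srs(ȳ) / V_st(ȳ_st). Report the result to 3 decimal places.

V̂(ȳ_st) = Σ W_h² s_h²/n_h, with W_h = N_h/N and N = 2025:
  stratum Q1: (875/2025)²·9119.3²/89 = 174461
  stratum Q2: (475/2025)²·8580.4²/43 = 94207.1
  stratum Q3: (525/2025)²·971.9²/36 = 1763.64
  stratum Q4: (150/2025)²·5593.5²/6 = 28612
V_st = 299044
V_srs = s²/n = 87297828.2/174 = 501712
Relative efficiency = V_srs / V_st = 501712/299044 = 1.6777

RE ≈ 1.678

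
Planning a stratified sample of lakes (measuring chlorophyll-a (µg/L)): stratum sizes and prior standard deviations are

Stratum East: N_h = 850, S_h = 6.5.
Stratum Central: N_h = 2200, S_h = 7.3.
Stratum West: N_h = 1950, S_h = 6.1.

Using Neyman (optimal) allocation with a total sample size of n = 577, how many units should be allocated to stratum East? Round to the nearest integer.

95

Neyman allocation: n_h = n · N_h S_h / Σ N_i S_i, with n = 577.
  stratum East: N_h·S_h = 850·6.5 = 5525.00
  stratum Central: N_h·S_h = 2200·7.3 = 16060.00
  stratum West: N_h·S_h = 1950·6.1 = 11895.00
Σ N_h S_h = 33480.00
n for stratum East = 577·5525.00/33480.00 = 95.219 → 95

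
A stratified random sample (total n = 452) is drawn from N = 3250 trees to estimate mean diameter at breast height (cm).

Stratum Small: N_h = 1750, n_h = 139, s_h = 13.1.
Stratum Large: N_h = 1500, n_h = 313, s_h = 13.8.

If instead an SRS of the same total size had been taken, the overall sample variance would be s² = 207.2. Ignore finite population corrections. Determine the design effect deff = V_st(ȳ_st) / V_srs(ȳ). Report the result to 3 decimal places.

deff ≈ 1.064

V̂(ȳ_st) = Σ W_h² s_h²/n_h, with W_h = N_h/N and N = 3250:
  stratum Small: (1750/3250)²·13.1²/139 = 0.357962
  stratum Large: (1500/3250)²·13.8²/313 = 0.129607
V_st = 0.48757
V_srs = s²/n = 207.2/452 = 0.458407
deff = V_st / V_srs = 0.48757/0.458407 = 1.0636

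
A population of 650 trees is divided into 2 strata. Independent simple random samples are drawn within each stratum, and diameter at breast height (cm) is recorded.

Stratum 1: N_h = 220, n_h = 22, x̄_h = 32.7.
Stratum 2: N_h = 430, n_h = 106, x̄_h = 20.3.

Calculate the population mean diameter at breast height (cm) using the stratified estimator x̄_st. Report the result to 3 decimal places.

x̄_st ≈ 24.497

N = Σ N_h = 650. Stratum weights W_h = N_h/N.
x̄_st = (220·32.7 + 430·20.3) / 650 = 24.49692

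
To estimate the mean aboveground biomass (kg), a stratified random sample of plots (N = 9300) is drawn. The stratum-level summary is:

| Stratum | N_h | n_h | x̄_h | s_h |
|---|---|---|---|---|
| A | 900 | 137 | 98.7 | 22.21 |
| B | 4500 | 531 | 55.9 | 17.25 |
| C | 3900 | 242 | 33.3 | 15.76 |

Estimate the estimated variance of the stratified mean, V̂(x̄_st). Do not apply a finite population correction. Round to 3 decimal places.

V̂(x̄_st) = Σ W_h² s_h²/n_h, with W_h = N_h/N and N = 9300:
  stratum A: (900/9300)²·22.21²/137 = 0.0337206
  stratum B: (4500/9300)²·17.25²/531 = 0.131203
  stratum C: (3900/9300)²·15.76²/242 = 0.180493
V̂(x̄_st) = 0.345416

V̂(x̄_st) ≈ 0.345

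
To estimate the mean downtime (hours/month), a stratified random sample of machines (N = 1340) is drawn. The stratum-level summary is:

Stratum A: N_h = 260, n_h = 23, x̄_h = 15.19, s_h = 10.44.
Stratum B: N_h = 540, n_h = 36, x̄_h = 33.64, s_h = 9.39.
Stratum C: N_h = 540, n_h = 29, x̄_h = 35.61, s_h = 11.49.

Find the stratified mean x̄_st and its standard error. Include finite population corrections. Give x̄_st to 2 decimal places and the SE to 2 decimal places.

x̄_st ≈ 30.85, SE ≈ 1.11

x̄_st = Σ W_h x̄_h = (260·15.19 + 540·33.64 + 540·35.61)/1340 = 30.85403
V̂(x̄_st) = Σ W_h² (1 − n_h/N_h) s_h²/n_h, with W_h = N_h/N and N = 1340:
  stratum A: (260/1340)²·(1 − 23/260)·10.44²/23 = 0.162624
  stratum B: (540/1340)²·(1 − 36/540)·9.39²/36 = 0.37123
  stratum C: (540/1340)²·(1 − 29/540)·11.49²/29 = 0.699596
V̂(x̄_st) = 1.23345
SE(x̄_st) = √1.23345 = 1.11061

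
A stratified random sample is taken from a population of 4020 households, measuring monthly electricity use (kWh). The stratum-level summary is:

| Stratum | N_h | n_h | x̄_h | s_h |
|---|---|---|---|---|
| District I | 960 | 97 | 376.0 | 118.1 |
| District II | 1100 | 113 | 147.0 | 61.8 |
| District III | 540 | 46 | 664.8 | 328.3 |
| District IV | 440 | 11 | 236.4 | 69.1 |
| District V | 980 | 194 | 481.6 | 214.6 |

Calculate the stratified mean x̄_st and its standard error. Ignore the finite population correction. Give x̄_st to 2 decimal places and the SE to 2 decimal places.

x̄_st ≈ 362.60, SE ≈ 8.50

x̄_st = Σ W_h x̄_h = (960·376.0 + 1100·147.0 + 540·664.8 + 440·236.4 + 980·481.6)/4020 = 362.59602
V̂(x̄_st) = Σ W_h² s_h²/n_h, with W_h = N_h/N and N = 4020:
  stratum District I: (960/4020)²·118.1²/97 = 8.20009
  stratum District II: (1100/4020)²·61.8²/113 = 2.53065
  stratum District III: (540/4020)²·328.3²/46 = 42.2785
  stratum District IV: (440/4020)²·69.1²/11 = 5.20016
  stratum District V: (980/4020)²·214.6²/194 = 14.1077
V̂(x̄_st) = 72.3171
SE(x̄_st) = √72.3171 = 8.50395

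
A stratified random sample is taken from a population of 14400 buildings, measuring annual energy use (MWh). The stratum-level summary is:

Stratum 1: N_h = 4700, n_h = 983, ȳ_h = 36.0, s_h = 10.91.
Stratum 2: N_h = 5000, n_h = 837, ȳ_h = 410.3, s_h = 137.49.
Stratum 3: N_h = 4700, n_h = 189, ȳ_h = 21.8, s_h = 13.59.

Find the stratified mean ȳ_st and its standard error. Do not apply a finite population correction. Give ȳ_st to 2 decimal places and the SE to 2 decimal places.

ȳ_st ≈ 161.33, SE ≈ 1.69

ȳ_st = Σ W_h ȳ_h = (4700·36.0 + 5000·410.3 + 4700·21.8)/14400 = 161.33056
V̂(ȳ_st) = Σ W_h² s_h²/n_h, with W_h = N_h/N and N = 14400:
  stratum 1: (4700/14400)²·10.91²/983 = 0.0128993
  stratum 2: (5000/14400)²·137.49²/837 = 2.7229
  stratum 3: (4700/14400)²·13.59²/189 = 0.104099
V̂(ȳ_st) = 2.8399
SE(ȳ_st) = √2.8399 = 1.6852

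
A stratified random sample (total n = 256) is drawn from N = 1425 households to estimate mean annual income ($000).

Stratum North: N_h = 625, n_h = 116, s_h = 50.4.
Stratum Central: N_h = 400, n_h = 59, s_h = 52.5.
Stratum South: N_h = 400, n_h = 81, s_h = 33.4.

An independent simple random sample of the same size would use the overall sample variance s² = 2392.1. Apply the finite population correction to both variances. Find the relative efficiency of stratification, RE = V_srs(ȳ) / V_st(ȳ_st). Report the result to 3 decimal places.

V̂(ȳ_st) = Σ W_h² (1 − n_h/N_h) s_h²/n_h, with W_h = N_h/N and N = 1425:
  stratum North: (625/1425)²·(1 − 116/625)·50.4²/116 = 3.43061
  stratum Central: (400/1425)²·(1 − 59/400)·52.5²/59 = 3.13799
  stratum South: (400/1425)²·(1 − 81/400)·33.4²/81 = 0.865424
V_st = 7.43402
V_srs = (1 − 256/1425)·2392.1/256 = 7.66547
Relative efficiency = V_srs / V_st = 7.66547/7.43402 = 1.0311

RE ≈ 1.031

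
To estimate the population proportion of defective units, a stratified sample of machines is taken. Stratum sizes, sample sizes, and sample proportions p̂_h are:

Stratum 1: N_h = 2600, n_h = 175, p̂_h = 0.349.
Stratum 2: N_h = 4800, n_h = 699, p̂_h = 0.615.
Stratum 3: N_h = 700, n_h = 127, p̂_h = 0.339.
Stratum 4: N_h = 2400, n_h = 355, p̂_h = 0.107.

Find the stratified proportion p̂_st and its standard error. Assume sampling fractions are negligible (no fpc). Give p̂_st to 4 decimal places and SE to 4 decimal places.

p̂_st ≈ 0.4146, SE ≈ 0.0132

N = 10500; stratum weights W_h = N_h/N.
p̂_st = Σ W_h p̂_h = (2600·0.349 + 4800·0.615 + 700·0.339 + 2400·0.107)/10500 = 0.41462
V̂(p̂_st) = Σ W_h² p̂_h(1−p̂_h)/(n_h−1):
  stratum 1: (2600/10500)²·0.349·0.651/174 = 8.00618e-05
  stratum 2: (4800/10500)²·0.615·0.385/698 = 7.08899e-05
  stratum 3: (700/10500)²·0.339·0.661/126 = 7.90402e-06
  stratum 4: (2400/10500)²·0.107·0.893/354 = 1.41018e-05
V̂(p̂_st) = 0.000172958; SE = √V̂ = 0.0131513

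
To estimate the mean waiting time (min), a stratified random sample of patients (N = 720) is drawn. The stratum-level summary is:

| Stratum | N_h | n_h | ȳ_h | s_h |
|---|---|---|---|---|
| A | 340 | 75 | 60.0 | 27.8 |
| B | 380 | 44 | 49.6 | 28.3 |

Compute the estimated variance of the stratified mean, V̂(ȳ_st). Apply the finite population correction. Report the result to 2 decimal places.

V̂(ȳ_st) = Σ W_h² (1 − n_h/N_h) s_h²/n_h, with W_h = N_h/N and N = 720:
  stratum A: (340/720)²·(1 − 75/340)·27.8²/75 = 1.79097
  stratum B: (380/720)²·(1 − 44/380)·28.3²/44 = 4.4831
V̂(ȳ_st) = 6.27407

V̂(ȳ_st) ≈ 6.27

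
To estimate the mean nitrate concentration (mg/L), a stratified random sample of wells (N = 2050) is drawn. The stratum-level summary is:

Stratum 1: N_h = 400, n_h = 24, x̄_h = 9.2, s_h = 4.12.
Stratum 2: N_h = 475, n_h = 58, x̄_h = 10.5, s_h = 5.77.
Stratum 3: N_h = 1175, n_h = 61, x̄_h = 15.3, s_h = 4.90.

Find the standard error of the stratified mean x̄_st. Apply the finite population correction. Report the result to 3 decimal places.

SE(x̄_st) ≈ 0.418

V̂(x̄_st) = Σ W_h² (1 − n_h/N_h) s_h²/n_h, with W_h = N_h/N and N = 2050:
  stratum 1: (400/2050)²·(1 − 24/400)·4.12²/24 = 0.0253118
  stratum 2: (475/2050)²·(1 − 58/475)·5.77²/58 = 0.0270549
  stratum 3: (1175/2050)²·(1 − 61/1175)·4.90²/61 = 0.122596
V̂(x̄_st) = 0.174963
SE(x̄_st) = √0.174963 = 0.418286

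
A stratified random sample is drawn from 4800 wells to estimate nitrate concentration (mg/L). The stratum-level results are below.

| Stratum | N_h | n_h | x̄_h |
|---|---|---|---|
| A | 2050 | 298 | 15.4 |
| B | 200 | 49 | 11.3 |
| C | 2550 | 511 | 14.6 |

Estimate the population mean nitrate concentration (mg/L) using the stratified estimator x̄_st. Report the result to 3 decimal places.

x̄_st ≈ 14.804

N = Σ N_h = 4800. Stratum weights W_h = N_h/N.
x̄_st = (2050·15.4 + 200·11.3 + 2550·14.6) / 4800 = 14.80417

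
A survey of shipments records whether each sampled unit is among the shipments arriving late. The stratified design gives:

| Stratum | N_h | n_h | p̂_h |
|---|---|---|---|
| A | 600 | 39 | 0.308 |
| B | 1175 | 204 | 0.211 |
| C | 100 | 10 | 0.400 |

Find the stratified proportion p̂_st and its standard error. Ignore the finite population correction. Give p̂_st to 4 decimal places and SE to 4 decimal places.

p̂_st ≈ 0.2521, SE ≈ 0.0312

N = 1875; stratum weights W_h = N_h/N.
p̂_st = Σ W_h p̂_h = (600·0.308 + 1175·0.211 + 100·0.400)/1875 = 0.25212
V̂(p̂_st) = Σ W_h² p̂_h(1−p̂_h)/(n_h−1):
  stratum A: (600/1875)²·0.308·0.692/38 = 0.000574345
  stratum B: (1175/1875)²·0.211·0.789/203 = 0.00032206
  stratum C: (100/1875)²·0.400·0.600/9 = 7.58519e-05
V̂(p̂_st) = 0.000972257; SE = √V̂ = 0.031181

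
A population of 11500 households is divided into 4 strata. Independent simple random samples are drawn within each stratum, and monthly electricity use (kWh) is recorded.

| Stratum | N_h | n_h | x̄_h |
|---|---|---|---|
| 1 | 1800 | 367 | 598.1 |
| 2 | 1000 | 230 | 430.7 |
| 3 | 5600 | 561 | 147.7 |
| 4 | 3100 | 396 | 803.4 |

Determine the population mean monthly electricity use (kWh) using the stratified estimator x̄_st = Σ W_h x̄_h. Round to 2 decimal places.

x̄_st ≈ 419.56

N = Σ N_h = 11500. Stratum weights W_h = N_h/N.
x̄_st = (1800·598.1 + 1000·430.7 + 5600·147.7 + 3100·803.4) / 11500 = 419.5600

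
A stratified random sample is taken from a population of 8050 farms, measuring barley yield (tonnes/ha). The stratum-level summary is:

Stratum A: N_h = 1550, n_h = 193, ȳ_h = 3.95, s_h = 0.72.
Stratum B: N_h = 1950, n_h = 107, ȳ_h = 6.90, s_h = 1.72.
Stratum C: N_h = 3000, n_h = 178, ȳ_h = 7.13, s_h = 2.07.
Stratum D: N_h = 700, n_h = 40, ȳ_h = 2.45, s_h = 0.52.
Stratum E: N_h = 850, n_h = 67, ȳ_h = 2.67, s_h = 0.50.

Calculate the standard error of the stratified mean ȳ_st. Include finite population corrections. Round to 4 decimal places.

SE(ȳ_st) ≈ 0.0697

V̂(ȳ_st) = Σ W_h² (1 − n_h/N_h) s_h²/n_h, with W_h = N_h/N and N = 8050:
  stratum A: (1550/8050)²·(1 − 193/1550)·0.72²/193 = 8.71821e-05
  stratum B: (1950/8050)²·(1 − 107/1950)·1.72²/107 = 0.00153335
  stratum C: (3000/8050)²·(1 − 178/3000)·2.07²/178 = 0.0031449
  stratum D: (700/8050)²·(1 − 40/700)·0.52²/40 = 4.81944e-05
  stratum E: (850/8050)²·(1 − 67/850)·0.50²/67 = 3.83225e-05
V̂(ȳ_st) = 0.00485195
SE(ȳ_st) = √0.00485195 = 0.069656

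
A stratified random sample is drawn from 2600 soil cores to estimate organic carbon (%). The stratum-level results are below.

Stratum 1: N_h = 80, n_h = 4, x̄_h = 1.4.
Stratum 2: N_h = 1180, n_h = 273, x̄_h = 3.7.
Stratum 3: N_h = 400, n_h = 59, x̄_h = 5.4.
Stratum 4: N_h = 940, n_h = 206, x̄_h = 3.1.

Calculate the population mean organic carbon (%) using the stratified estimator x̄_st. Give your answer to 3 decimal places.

N = Σ N_h = 2600. Stratum weights W_h = N_h/N.
x̄_st = (80·1.4 + 1180·3.7 + 400·5.4 + 940·3.1) / 2600 = 3.67385

x̄_st ≈ 3.674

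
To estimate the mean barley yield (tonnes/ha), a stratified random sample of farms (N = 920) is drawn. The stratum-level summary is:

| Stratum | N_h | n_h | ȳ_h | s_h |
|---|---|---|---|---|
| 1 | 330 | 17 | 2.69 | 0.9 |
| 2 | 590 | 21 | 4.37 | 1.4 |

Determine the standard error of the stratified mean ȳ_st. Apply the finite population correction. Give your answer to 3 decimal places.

V̂(ȳ_st) = Σ W_h² (1 − n_h/N_h) s_h²/n_h, with W_h = N_h/N and N = 920:
  stratum 1: (330/920)²·(1 − 17/330)·0.9²/17 = 0.00581458
  stratum 2: (590/920)²·(1 − 21/590)·1.4²/21 = 0.0370191
V̂(ȳ_st) = 0.0428336
SE(ȳ_st) = √0.0428336 = 0.206963

SE(ȳ_st) ≈ 0.207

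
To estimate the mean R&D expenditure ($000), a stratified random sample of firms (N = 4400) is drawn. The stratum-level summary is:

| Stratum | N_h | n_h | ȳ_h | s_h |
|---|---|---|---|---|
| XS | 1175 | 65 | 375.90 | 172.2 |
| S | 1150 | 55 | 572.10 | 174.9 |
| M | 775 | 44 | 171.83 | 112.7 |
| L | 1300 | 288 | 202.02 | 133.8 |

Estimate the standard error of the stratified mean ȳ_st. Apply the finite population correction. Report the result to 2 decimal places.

SE(ȳ_st) ≈ 8.92

V̂(ȳ_st) = Σ W_h² (1 − n_h/N_h) s_h²/n_h, with W_h = N_h/N and N = 4400:
  stratum XS: (1175/4400)²·(1 − 65/1175)·172.2²/65 = 30.7332
  stratum S: (1150/4400)²·(1 − 55/1150)·174.9²/55 = 36.1762
  stratum M: (775/4400)²·(1 − 44/775)·112.7²/44 = 8.44712
  stratum L: (1300/4400)²·(1 − 288/1300)·133.8²/288 = 4.22414
V̂(ȳ_st) = 79.5808
SE(ȳ_st) = √79.5808 = 8.9208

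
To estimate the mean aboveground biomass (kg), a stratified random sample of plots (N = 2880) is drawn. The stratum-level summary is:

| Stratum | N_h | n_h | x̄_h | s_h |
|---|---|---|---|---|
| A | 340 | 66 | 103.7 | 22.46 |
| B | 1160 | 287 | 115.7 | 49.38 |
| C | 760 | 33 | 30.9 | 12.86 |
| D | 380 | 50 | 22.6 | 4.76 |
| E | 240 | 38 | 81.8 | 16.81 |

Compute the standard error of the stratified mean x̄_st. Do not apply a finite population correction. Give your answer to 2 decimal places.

V̂(x̄_st) = Σ W_h² s_h²/n_h, with W_h = N_h/N and N = 2880:
  stratum A: (340/2880)²·22.46²/66 = 0.106524
  stratum B: (1160/2880)²·49.38²/287 = 1.37832
  stratum C: (760/2880)²·12.86²/33 = 0.348988
  stratum D: (380/2880)²·4.76²/50 = 0.00788908
  stratum E: (240/2880)²·16.81²/38 = 0.0516404
V̂(x̄_st) = 1.89337
SE(x̄_st) = √1.89337 = 1.376

SE(x̄_st) ≈ 1.38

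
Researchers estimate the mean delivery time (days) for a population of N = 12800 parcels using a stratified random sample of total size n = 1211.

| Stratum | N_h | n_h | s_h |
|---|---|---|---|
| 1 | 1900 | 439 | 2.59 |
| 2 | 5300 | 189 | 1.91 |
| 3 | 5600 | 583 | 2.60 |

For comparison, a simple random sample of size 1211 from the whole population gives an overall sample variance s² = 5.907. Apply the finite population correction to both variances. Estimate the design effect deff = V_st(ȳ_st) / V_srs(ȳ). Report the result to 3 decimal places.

V̂(ȳ_st) = Σ W_h² (1 − n_h/N_h) s_h²/n_h, with W_h = N_h/N and N = 12800:
  stratum 1: (1900/12800)²·(1 − 439/1900)·2.59²/439 = 0.000258892
  stratum 2: (5300/12800)²·(1 − 189/5300)·1.91²/189 = 0.00319129
  stratum 3: (5600/12800)²·(1 − 583/5600)·2.60²/583 = 0.00198834
V_st = 0.00543852
V_srs = (1 − 1211/12800)·5.907/1211 = 0.0044163
deff = V_st / V_srs = 0.00543852/0.0044163 = 1.2315

deff ≈ 1.231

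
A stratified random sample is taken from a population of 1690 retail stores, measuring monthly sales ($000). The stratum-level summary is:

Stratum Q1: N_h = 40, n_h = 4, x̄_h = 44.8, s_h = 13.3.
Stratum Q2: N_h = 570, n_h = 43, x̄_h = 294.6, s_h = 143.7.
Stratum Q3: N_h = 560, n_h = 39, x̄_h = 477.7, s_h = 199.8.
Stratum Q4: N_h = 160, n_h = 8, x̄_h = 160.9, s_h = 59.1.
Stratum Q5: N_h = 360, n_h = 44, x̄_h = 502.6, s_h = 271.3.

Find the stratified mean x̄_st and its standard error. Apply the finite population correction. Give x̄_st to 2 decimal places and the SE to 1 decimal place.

x̄_st = Σ W_h x̄_h = (40·44.8 + 570·294.6 + 560·477.7 + 160·160.9 + 360·502.6)/1690 = 381.00947
V̂(x̄_st) = Σ W_h² (1 − n_h/N_h) s_h²/n_h, with W_h = N_h/N and N = 1690:
  stratum Q1: (40/1690)²·(1 − 4/40)·13.3²/4 = 0.0222963
  stratum Q2: (570/1690)²·(1 − 43/570)·143.7²/43 = 50.5076
  stratum Q3: (560/1690)²·(1 − 39/560)·199.8²/39 = 104.563
  stratum Q4: (160/1690)²·(1 − 8/160)·59.1²/8 = 3.71771
  stratum Q5: (360/1690)²·(1 − 44/360)·271.3²/44 = 66.629
V̂(x̄_st) = 225.44
SE(x̄_st) = √225.44 = 15.0147

x̄_st ≈ 381.01, SE ≈ 15.0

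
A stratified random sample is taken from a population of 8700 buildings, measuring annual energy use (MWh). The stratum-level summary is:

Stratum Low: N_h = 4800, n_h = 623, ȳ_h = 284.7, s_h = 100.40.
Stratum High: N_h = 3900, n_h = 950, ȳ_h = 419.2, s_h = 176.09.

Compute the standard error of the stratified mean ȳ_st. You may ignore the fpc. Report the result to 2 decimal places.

V̂(ȳ_st) = Σ W_h² s_h²/n_h, with W_h = N_h/N and N = 8700:
  stratum Low: (4800/8700)²·100.40²/623 = 4.92519
  stratum High: (3900/8700)²·176.09²/950 = 6.55898
V̂(ȳ_st) = 11.4842
SE(ȳ_st) = √11.4842 = 3.38883

SE(ȳ_st) ≈ 3.39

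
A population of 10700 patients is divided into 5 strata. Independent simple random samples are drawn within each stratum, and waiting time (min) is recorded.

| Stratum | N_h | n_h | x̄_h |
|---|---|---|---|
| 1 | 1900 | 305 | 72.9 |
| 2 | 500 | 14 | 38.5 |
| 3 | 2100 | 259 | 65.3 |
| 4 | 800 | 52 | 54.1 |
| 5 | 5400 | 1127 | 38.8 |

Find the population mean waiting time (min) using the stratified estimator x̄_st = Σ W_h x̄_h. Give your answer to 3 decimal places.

x̄_st ≈ 51.186

N = Σ N_h = 10700. Stratum weights W_h = N_h/N.
x̄_st = (1900·72.9 + 500·38.5 + 2100·65.3 + 800·54.1 + 5400·38.8) / 10700 = 51.18598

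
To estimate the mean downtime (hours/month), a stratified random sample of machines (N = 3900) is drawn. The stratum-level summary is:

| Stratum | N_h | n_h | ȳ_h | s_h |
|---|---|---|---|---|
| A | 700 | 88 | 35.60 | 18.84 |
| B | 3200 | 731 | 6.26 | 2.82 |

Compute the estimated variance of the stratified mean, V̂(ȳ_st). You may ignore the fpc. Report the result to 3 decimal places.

V̂(ȳ_st) = Σ W_h² s_h²/n_h, with W_h = N_h/N and N = 3900:
  stratum A: (700/3900)²·18.84²/88 = 0.129941
  stratum B: (3200/3900)²·2.82²/731 = 0.00732405
V̂(ȳ_st) = 0.137265

V̂(ȳ_st) ≈ 0.137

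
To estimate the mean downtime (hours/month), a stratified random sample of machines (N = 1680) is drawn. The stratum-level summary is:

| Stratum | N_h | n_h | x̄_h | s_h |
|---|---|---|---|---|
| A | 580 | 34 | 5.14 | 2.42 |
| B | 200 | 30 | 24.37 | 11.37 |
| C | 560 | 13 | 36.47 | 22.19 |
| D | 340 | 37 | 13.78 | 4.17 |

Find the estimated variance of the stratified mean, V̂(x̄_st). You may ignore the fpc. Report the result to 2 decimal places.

V̂(x̄_st) = Σ W_h² s_h²/n_h, with W_h = N_h/N and N = 1680:
  stratum A: (580/1680)²·2.42²/34 = 0.02053
  stratum B: (200/1680)²·11.37²/30 = 0.0610719
  stratum C: (560/1680)²·22.19²/13 = 4.20851
  stratum D: (340/1680)²·4.17²/37 = 0.0192491
V̂(x̄_st) = 4.30936

V̂(x̄_st) ≈ 4.31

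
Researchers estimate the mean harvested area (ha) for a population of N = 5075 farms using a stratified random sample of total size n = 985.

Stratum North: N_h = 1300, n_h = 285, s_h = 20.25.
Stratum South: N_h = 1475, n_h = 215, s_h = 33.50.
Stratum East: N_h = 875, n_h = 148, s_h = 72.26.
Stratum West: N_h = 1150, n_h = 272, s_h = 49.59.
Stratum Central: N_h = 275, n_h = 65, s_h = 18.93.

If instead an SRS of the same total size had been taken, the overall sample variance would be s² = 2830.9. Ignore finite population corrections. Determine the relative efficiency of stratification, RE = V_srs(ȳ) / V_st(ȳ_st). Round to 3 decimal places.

V̂(ȳ_st) = Σ W_h² s_h²/n_h, with W_h = N_h/N and N = 5075:
  stratum North: (1300/5075)²·20.25²/285 = 0.0944104
  stratum South: (1475/5075)²·33.50²/215 = 0.440923
  stratum East: (875/5075)²·72.26²/148 = 1.04877
  stratum West: (1150/5075)²·49.59²/272 = 0.46424
  stratum Central: (275/5075)²·18.93²/65 = 0.0161876
V_st = 2.06453
V_srs = s²/n = 2830.9/985 = 2.87401
Relative efficiency = V_srs / V_st = 2.87401/2.06453 = 1.3921

RE ≈ 1.392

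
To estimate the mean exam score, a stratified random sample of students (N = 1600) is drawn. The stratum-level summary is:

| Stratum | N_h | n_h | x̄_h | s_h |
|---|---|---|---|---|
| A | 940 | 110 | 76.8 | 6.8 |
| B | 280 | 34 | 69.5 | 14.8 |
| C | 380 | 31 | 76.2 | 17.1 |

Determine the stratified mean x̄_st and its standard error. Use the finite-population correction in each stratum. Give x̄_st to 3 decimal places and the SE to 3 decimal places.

x̄_st = Σ W_h x̄_h = (940·76.8 + 280·69.5 + 380·76.2)/1600 = 75.38000
V̂(x̄_st) = Σ W_h² (1 − n_h/N_h) s_h²/n_h, with W_h = N_h/N and N = 1600:
  stratum A: (940/1600)²·(1 − 110/940)·6.8²/110 = 0.128112
  stratum B: (280/1600)²·(1 − 34/280)·14.8²/34 = 0.17334
  stratum C: (380/1600)²·(1 − 31/380)·17.1²/31 = 0.488652
V̂(x̄_st) = 0.790104
SE(x̄_st) = √0.790104 = 0.888878

x̄_st ≈ 75.380, SE ≈ 0.889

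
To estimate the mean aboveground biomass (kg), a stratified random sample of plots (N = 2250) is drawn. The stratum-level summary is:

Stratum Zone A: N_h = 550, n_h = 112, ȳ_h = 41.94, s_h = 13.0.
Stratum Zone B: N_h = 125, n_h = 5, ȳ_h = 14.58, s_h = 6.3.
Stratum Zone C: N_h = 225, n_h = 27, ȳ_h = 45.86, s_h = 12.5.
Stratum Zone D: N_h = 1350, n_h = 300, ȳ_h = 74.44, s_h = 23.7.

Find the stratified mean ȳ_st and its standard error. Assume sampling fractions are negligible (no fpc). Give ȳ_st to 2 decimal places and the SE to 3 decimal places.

ȳ_st = Σ W_h ȳ_h = (550·41.94 + 125·14.58 + 225·45.86 + 1350·74.44)/2250 = 60.31200
V̂(ȳ_st) = Σ W_h² s_h²/n_h, with W_h = N_h/N and N = 2250:
  stratum Zone A: (550/2250)²·13.0²/112 = 0.0901631
  stratum Zone B: (125/2250)²·6.3²/5 = 0.0245
  stratum Zone C: (225/2250)²·12.5²/27 = 0.0578704
  stratum Zone D: (1350/2250)²·23.7²/300 = 0.674028
V̂(ȳ_st) = 0.846562
SE(ȳ_st) = √0.846562 = 0.920088

ȳ_st ≈ 60.31, SE ≈ 0.920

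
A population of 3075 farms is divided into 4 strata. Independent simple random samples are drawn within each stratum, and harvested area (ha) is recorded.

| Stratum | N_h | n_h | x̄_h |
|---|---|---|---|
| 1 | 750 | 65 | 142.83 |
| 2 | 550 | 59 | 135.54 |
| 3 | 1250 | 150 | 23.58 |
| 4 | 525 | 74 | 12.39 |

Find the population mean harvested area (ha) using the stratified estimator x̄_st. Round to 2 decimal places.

x̄_st ≈ 70.78

N = Σ N_h = 3075. Stratum weights W_h = N_h/N.
x̄_st = (750·142.83 + 550·135.54 + 1250·23.58 + 525·12.39) / 3075 = 70.7802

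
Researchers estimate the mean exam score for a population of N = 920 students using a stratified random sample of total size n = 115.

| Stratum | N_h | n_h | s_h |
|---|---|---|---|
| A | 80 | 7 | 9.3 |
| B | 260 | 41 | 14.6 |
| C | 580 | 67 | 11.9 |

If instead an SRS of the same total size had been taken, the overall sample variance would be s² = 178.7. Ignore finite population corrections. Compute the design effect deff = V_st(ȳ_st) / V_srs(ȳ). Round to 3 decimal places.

deff ≈ 0.868

V̂(ȳ_st) = Σ W_h² s_h²/n_h, with W_h = N_h/N and N = 920:
  stratum A: (80/920)²·9.3²/7 = 0.093427
  stratum B: (260/920)²·14.6²/41 = 0.415234
  stratum C: (580/920)²·11.9²/67 = 0.840039
V_st = 1.3487
V_srs = s²/n = 178.7/115 = 1.55391
deff = V_st / V_srs = 1.3487/1.55391 = 0.8679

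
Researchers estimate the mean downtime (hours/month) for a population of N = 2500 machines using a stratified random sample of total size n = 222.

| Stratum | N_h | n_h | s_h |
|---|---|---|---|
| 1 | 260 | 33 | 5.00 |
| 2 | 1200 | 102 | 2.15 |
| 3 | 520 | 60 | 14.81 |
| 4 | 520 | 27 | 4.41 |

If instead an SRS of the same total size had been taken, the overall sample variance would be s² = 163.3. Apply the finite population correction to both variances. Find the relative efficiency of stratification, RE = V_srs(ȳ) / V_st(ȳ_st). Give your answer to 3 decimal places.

V̂(ȳ_st) = Σ W_h² (1 − n_h/N_h) s_h²/n_h, with W_h = N_h/N and N = 2500:
  stratum 1: (260/2500)²·(1 − 33/260)·5.00²/33 = 0.00715394
  stratum 2: (1200/2500)²·(1 − 102/1200)·2.15²/102 = 0.00955389
  stratum 3: (520/2500)²·(1 − 60/520)·14.81²/60 = 0.139907
  stratum 4: (520/2500)²·(1 − 27/520)·4.41²/27 = 0.029545
V_st = 0.18616
V_srs = (1 − 222/2500)·163.3/222 = 0.670266
Relative efficiency = V_srs / V_st = 0.670266/0.18616 = 3.6005

RE ≈ 3.600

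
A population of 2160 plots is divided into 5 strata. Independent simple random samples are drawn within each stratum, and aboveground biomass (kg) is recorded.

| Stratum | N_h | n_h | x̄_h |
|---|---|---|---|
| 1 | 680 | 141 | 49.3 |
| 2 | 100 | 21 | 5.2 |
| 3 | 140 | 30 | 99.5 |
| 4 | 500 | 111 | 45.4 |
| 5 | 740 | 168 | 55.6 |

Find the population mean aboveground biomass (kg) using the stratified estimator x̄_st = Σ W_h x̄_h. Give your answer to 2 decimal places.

x̄_st ≈ 51.77

N = Σ N_h = 2160. Stratum weights W_h = N_h/N.
x̄_st = (680·49.3 + 100·5.2 + 140·99.5 + 500·45.4 + 740·55.6) / 2160 = 51.7676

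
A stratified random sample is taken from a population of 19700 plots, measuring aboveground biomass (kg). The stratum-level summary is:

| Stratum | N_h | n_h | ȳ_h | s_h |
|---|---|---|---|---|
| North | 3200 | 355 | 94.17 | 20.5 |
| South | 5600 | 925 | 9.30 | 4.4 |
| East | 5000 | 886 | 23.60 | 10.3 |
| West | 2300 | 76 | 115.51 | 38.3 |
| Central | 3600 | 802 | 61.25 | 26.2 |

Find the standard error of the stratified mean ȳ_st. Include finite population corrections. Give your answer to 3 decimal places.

SE(ȳ_st) ≈ 0.559

V̂(ȳ_st) = Σ W_h² (1 − n_h/N_h) s_h²/n_h, with W_h = N_h/N and N = 19700:
  stratum North: (3200/19700)²·(1 − 355/3200)·20.5²/355 = 0.0277702
  stratum South: (5600/19700)²·(1 − 925/5600)·4.4²/925 = 0.00141189
  stratum East: (5000/19700)²·(1 − 886/5000)·10.3²/886 = 0.00634662
  stratum West: (2300/19700)²·(1 − 76/2300)·38.3²/76 = 0.254398
  stratum Central: (3600/19700)²·(1 − 802/3600)·26.2²/802 = 0.022215
V̂(ȳ_st) = 0.312142
SE(ȳ_st) = √0.312142 = 0.558697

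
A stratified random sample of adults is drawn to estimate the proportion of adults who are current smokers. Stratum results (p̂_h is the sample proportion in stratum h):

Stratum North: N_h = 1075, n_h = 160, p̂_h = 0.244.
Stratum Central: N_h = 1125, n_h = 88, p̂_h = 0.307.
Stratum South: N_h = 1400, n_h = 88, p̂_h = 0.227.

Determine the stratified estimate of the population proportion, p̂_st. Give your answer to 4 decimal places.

p̂_st ≈ 0.2571

N = 3600; stratum weights W_h = N_h/N.
p̂_st = Σ W_h p̂_h = (1075·0.244 + 1125·0.307 + 1400·0.227)/3600 = 0.25708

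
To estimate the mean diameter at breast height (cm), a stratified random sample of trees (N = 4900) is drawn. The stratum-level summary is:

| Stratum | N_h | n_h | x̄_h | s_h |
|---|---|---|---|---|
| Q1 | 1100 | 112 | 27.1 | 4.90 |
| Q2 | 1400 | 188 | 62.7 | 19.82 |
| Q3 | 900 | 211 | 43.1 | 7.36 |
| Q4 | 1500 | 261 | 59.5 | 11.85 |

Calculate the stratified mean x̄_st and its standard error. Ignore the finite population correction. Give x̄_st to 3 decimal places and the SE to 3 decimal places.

x̄_st = Σ W_h x̄_h = (1100·27.1 + 1400·62.7 + 900·43.1 + 1500·59.5)/4900 = 50.12857
V̂(x̄_st) = Σ W_h² s_h²/n_h, with W_h = N_h/N and N = 4900:
  stratum Q1: (1100/4900)²·4.90²/112 = 0.0108036
  stratum Q2: (1400/4900)²·19.82²/188 = 0.170574
  stratum Q3: (900/4900)²·7.36²/211 = 0.00866096
  stratum Q4: (1500/4900)²·11.85²/261 = 0.0504181
V̂(x̄_st) = 0.240457
SE(x̄_st) = √0.240457 = 0.490364

x̄_st ≈ 50.129, SE ≈ 0.490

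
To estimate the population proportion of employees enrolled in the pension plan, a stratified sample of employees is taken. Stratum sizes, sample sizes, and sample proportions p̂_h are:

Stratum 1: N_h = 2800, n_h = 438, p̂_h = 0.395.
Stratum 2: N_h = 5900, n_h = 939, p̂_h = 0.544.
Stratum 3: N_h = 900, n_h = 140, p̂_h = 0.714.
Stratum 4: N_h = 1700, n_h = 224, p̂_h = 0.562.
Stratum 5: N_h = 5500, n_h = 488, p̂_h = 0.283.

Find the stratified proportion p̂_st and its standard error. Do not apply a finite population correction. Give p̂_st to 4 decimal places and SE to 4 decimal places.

N = 16800; stratum weights W_h = N_h/N.
p̂_st = Σ W_h p̂_h = (2800·0.395 + 5900·0.544 + 900·0.714 + 1700·0.562 + 5500·0.283)/16800 = 0.44465
V̂(p̂_st) = Σ W_h² p̂_h(1−p̂_h)/(n_h−1):
  stratum 1: (2800/16800)²·0.395·0.605/437 = 1.51904e-05
  stratum 2: (5900/16800)²·0.544·0.456/938 = 3.26172e-05
  stratum 3: (900/16800)²·0.714·0.286/139 = 4.21615e-06
  stratum 4: (1700/16800)²·0.562·0.438/223 = 1.13028e-05
  stratum 5: (5500/16800)²·0.283·0.717/487 = 4.46564e-05
V̂(p̂_st) = 0.000107983; SE = √V̂ = 0.0103915

p̂_st ≈ 0.4446, SE ≈ 0.0104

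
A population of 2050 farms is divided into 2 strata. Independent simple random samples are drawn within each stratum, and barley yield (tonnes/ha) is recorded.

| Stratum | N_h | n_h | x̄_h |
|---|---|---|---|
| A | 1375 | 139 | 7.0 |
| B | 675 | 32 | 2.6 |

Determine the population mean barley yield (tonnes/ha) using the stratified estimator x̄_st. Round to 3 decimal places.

x̄_st ≈ 5.551

N = Σ N_h = 2050. Stratum weights W_h = N_h/N.
x̄_st = (1375·7.0 + 675·2.6) / 2050 = 5.55122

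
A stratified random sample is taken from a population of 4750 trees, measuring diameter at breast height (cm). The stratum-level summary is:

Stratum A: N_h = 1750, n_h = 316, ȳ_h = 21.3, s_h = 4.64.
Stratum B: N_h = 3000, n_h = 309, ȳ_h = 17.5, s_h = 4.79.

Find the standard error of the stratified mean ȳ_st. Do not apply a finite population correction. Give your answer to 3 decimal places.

V̂(ȳ_st) = Σ W_h² s_h²/n_h, with W_h = N_h/N and N = 4750:
  stratum A: (1750/4750)²·4.64²/316 = 0.00924779
  stratum B: (3000/4750)²·4.79²/309 = 0.0296188
V̂(ȳ_st) = 0.0388666
SE(ȳ_st) = √0.0388666 = 0.197146

SE(ȳ_st) ≈ 0.197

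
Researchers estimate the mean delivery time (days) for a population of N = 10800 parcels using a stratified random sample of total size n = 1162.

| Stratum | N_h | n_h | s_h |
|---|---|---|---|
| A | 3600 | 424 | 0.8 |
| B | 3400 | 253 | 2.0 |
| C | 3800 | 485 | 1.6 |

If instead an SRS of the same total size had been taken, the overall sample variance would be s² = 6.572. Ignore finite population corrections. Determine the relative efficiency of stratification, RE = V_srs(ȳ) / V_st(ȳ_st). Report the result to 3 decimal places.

RE ≈ 2.368

V̂(ȳ_st) = Σ W_h² s_h²/n_h, with W_h = N_h/N and N = 10800:
  stratum A: (3600/10800)²·0.8²/424 = 0.000167715
  stratum B: (3400/10800)²·2.0²/253 = 0.00156693
  stratum C: (3800/10800)²·1.6²/485 = 0.000653458
V_st = 0.0023881
V_srs = s²/n = 6.572/1162 = 0.00565577
Relative efficiency = V_srs / V_st = 0.00565577/0.0023881 = 2.3683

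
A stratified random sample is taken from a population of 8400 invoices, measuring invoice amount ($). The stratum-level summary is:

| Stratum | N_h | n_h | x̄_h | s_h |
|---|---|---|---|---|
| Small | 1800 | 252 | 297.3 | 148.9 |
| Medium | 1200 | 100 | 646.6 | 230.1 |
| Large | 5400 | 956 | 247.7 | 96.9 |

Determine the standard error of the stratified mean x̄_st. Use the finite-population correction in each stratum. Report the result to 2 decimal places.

SE(x̄_st) ≈ 4.09

V̂(x̄_st) = Σ W_h² (1 − n_h/N_h) s_h²/n_h, with W_h = N_h/N and N = 8400:
  stratum Small: (1800/8400)²·(1 − 252/1800)·148.9²/252 = 3.47435
  stratum Medium: (1200/8400)²·(1 − 100/1200)·230.1²/100 = 9.90487
  stratum Large: (5400/8400)²·(1 − 956/5400)·96.9²/956 = 3.3404
V̂(x̄_st) = 16.7196
SE(x̄_st) = √16.7196 = 4.08896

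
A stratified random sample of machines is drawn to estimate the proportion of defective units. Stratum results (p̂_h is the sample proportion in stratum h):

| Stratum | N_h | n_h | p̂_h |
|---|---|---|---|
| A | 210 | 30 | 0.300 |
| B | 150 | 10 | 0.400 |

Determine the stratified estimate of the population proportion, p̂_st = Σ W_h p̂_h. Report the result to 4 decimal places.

p̂_st ≈ 0.3417

N = 360; stratum weights W_h = N_h/N.
p̂_st = Σ W_h p̂_h = (210·0.300 + 150·0.400)/360 = 0.34167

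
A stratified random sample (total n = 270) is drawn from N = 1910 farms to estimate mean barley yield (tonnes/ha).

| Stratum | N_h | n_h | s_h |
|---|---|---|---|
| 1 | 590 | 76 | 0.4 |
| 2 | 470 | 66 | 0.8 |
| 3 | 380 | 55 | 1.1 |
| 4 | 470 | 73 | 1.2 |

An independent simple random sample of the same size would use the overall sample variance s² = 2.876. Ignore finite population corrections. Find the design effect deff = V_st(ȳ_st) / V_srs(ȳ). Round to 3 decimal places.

deff ≈ 0.268

V̂(ȳ_st) = Σ W_h² s_h²/n_h, with W_h = N_h/N and N = 1910:
  stratum 1: (590/1910)²·0.4²/76 = 0.000200883
  stratum 2: (470/1910)²·0.8²/66 = 0.000587172
  stratum 3: (380/1910)²·1.1²/55 = 0.000870809
  stratum 4: (470/1910)²·1.2²/73 = 0.00119445
V_st = 0.00285332
V_srs = s²/n = 2.876/270 = 0.0106519
deff = V_st / V_srs = 0.00285332/0.0106519 = 0.2679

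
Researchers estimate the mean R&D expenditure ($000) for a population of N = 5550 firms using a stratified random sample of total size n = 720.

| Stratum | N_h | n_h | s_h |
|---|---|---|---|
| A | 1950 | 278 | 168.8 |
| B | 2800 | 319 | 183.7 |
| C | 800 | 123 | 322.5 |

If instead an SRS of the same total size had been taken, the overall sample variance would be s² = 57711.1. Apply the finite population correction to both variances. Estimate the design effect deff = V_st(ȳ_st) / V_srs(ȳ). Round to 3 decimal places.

deff ≈ 0.711

V̂(ȳ_st) = Σ W_h² (1 − n_h/N_h) s_h²/n_h, with W_h = N_h/N and N = 5550:
  stratum A: (1950/5550)²·(1 − 278/1950)·168.8²/278 = 10.8489
  stratum B: (2800/5550)²·(1 − 319/2800)·183.7²/319 = 23.8576
  stratum C: (800/5550)²·(1 − 123/800)·322.5²/123 = 14.8678
V_st = 49.5743
V_srs = (1 − 720/5550)·57711.1/720 = 69.7559
deff = V_st / V_srs = 49.5743/69.7559 = 0.7107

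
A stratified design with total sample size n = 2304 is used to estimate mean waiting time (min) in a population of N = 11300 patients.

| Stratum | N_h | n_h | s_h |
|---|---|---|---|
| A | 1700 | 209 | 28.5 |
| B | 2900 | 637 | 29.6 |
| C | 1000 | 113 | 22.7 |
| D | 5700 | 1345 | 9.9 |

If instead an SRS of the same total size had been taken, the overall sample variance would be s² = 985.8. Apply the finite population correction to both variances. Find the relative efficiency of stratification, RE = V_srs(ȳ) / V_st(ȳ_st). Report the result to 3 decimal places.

RE ≈ 1.759

V̂(ȳ_st) = Σ W_h² (1 − n_h/N_h) s_h²/n_h, with W_h = N_h/N and N = 11300:
  stratum A: (1700/11300)²·(1 − 209/1700)·28.5²/209 = 0.0771459
  stratum B: (2900/11300)²·(1 − 637/2900)·29.6²/637 = 0.0706919
  stratum C: (1000/11300)²·(1 − 113/1000)·22.7²/113 = 0.0316767
  stratum D: (5700/11300)²·(1 − 1345/5700)·9.9²/1345 = 0.0141662
V_st = 0.193681
V_srs = (1 − 2304/11300)·985.8/2304 = 0.340626
Relative efficiency = V_srs / V_st = 0.340626/0.193681 = 1.7587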